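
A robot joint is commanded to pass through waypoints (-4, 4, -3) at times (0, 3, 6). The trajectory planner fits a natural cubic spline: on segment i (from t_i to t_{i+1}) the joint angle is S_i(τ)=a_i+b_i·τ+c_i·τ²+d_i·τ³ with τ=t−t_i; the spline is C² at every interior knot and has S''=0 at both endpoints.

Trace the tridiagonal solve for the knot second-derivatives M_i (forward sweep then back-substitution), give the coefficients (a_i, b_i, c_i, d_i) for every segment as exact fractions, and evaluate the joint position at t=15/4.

Δ: Δ0=8/3, Δ1=-7/3
row 1: diag=12, rhs=-30; c'=1/4, d'=-5/2
back: M1=-5/2
M: M0=0, M1=-5/2, M2=0
seg 0: a=-4, c=M0/2=0, d=(M1−M0)/(6·3)=-5/36, b=Δ0−h0·(2M0+M1)/6=47/12
seg 1: a=4, c=M1/2=-5/4, d=(M2−M1)/(6·3)=5/36, b=Δ1−h1·(2M1+M2)/6=1/6
t_q=15/4 → seg 1, τ=3/4; S=4+1/6·τ+-5/4·τ²+5/36·τ³=891/256

  seg 0: a=-4 b=47/12 c=0 d=-5/36
  seg 1: a=4 b=1/6 c=-5/4 d=5/36
S(15/4) = 891/256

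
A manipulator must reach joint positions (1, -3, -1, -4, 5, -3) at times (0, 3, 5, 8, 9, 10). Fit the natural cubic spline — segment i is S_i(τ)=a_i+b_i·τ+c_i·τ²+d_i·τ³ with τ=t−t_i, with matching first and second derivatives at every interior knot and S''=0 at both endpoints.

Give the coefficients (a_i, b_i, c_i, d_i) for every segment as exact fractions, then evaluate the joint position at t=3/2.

Δ: Δ0=-4/3, Δ1=1, Δ2=-1, Δ3=9, Δ4=-8
row 1: diag=10, rhs=14; c'=1/5, d'=7/5
row 2: denom=10−2·1/5=48/5; d'=(-12−2·7/5)/(48/5)=-37/24
row 3: denom=8−3·5/16=113/16; d'=(60−3·-37/24)/(113/16)=1034/113
row 4: denom=4−1·16/113=436/113; d'=(-102−1·1034/113)/(436/113)=-3140/109
back: M4=-3140/109
back: M3=1034/113−16/113·-3140/109=1442/109
back: M2=-37/24−5/16·1442/109=-1856/327
back: M1=7/5−1/5·-1856/327=829/327
M: M0=0, M1=829/327, M2=-1856/327, M3=1442/109, M4=-3140/109, M5=0
seg 0: a=1, c=M0/2=0, d=(M1−M0)/(6·3)=829/5886, b=Δ0−h0·(2M0+M1)/6=-567/218
seg 1: a=-3, c=M1/2=829/654, d=(M2−M1)/(6·2)=-895/1308, b=Δ1−h1·(2M1+M2)/6=131/109
seg 2: a=-1, c=M2/2=-928/327, d=(M3−M2)/(6·3)=3091/2943, b=Δ2−h2·(2M2+M3)/6=-634/327
seg 3: a=-4, c=M3/2=721/109, d=(M4−M3)/(6·1)=-2291/327, b=Δ3−h3·(2M3+M4)/6=3071/327
seg 4: a=5, c=M4/2=-1570/109, d=(M5−M4)/(6·1)=1570/327, b=Δ4−h4·(2M4+M5)/6=524/327
t_q=3/2 → seg 0, τ=3/2; S=1+-567/218·τ+0·τ²+829/5886·τ³=-4231/1744

  seg 0: a=1 b=-567/218 c=0 d=829/5886
  seg 1: a=-3 b=131/109 c=829/654 d=-895/1308
  seg 2: a=-1 b=-634/327 c=-928/327 d=3091/2943
  seg 3: a=-4 b=3071/327 c=721/109 d=-2291/327
  seg 4: a=5 b=524/327 c=-1570/109 d=1570/327
S(3/2) = -4231/1744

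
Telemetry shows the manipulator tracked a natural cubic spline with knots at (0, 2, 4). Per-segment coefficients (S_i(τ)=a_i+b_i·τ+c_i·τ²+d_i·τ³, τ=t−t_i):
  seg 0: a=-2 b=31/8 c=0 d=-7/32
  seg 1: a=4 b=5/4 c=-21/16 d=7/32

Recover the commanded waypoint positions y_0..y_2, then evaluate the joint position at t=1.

y_0 = S_0(0) = a_0 = -2
y_1 = S_1(0) = a_1 = 4
y_2 = S_1(2) = 3
t_q=1 is in segment 0 (τ=1); S_0(τ)=53/32

y_0=-2 y_1=4 y_2=3
S(1) = 53/32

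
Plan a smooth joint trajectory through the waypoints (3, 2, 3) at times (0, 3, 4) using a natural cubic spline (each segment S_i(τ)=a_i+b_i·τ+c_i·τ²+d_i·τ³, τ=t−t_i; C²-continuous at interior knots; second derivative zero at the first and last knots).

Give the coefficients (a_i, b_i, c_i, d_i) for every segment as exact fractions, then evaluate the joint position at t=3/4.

  seg 0: a=3 b=-5/6 c=0 d=1/18
  seg 1: a=2 b=2/3 c=1/2 d=-1/6
S(3/4) = 307/128

Δ: Δ0=-1/3, Δ1=1
row 1: diag=8, rhs=8; c'=1/8, d'=1
back: M1=1
M: M0=0, M1=1, M2=0
seg 0: a=3, c=M0/2=0, d=(M1−M0)/(6·3)=1/18, b=Δ0−h0·(2M0+M1)/6=-5/6
seg 1: a=2, c=M1/2=1/2, d=(M2−M1)/(6·1)=-1/6, b=Δ1−h1·(2M1+M2)/6=2/3
t_q=3/4 → seg 0, τ=3/4; S=3+-5/6·τ+0·τ²+1/18·τ³=307/128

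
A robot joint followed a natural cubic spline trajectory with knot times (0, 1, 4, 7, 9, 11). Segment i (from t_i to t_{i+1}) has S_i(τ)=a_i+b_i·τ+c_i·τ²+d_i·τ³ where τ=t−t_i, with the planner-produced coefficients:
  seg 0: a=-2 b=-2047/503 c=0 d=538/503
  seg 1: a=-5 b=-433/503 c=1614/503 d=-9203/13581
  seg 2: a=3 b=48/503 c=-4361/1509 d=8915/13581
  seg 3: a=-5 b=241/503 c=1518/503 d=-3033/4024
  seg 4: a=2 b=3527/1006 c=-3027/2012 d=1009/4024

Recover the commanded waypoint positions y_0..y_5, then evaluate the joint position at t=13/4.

y_0 = S_0(0) = a_0 = -2
y_1 = S_1(0) = a_1 = -5
y_2 = S_2(0) = a_2 = 3
y_3 = S_3(0) = a_3 = -5
y_4 = S_4(0) = a_4 = 2
y_5 = S_4(2) = 5
t_q=13/4 is in segment 1 (τ=9/4); S_1(τ)=51143/32192

y_0=-2 y_1=-5 y_2=3 y_3=-5 y_4=2 y_5=5
S(13/4) = 51143/32192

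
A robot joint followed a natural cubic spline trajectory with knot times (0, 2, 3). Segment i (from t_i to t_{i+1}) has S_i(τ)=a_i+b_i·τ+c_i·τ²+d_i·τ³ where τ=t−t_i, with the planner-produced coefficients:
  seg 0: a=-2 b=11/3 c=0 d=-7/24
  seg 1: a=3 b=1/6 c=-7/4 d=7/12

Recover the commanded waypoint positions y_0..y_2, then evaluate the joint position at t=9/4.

y_0 = S_0(0) = a_0 = -2
y_1 = S_1(0) = a_1 = 3
y_2 = S_1(1) = 2
t_q=9/4 is in segment 1 (τ=1/4); S_1(τ)=753/256

y_0=-2 y_1=3 y_2=2
S(9/4) = 753/256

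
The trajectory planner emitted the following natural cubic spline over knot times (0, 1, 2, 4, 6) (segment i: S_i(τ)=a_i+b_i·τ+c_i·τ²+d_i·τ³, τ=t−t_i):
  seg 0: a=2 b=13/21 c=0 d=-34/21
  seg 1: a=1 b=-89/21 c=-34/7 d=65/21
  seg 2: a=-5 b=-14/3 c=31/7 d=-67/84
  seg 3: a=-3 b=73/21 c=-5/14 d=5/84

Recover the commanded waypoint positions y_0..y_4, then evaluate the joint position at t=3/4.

y_0=2 y_1=1 y_2=-5 y_3=-3 y_4=3
S(3/4) = 57/32

y_0 = S_0(0) = a_0 = 2
y_1 = S_1(0) = a_1 = 1
y_2 = S_2(0) = a_2 = -5
y_3 = S_3(0) = a_3 = -3
y_4 = S_3(2) = 3
t_q=3/4 is in segment 0 (τ=3/4); S_0(τ)=57/32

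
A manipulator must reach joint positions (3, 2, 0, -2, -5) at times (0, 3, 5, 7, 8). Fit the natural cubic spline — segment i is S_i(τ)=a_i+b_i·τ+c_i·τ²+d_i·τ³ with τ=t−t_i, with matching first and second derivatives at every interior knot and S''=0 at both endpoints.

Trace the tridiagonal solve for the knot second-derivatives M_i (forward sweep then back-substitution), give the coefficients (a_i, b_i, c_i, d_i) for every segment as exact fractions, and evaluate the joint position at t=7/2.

Δ: Δ0=-1/3, Δ1=-1, Δ2=-1, Δ3=-3
row 1: diag=10, rhs=-4; c'=1/5, d'=-2/5
row 2: denom=8−2·1/5=38/5; d'=(0−2·-2/5)/(38/5)=2/19
row 3: denom=6−2·5/19=104/19; d'=(-12−2·2/19)/(104/19)=-29/13
back: M3=-29/13
back: M2=2/19−5/19·-29/13=9/13
back: M1=-2/5−1/5·9/13=-7/13
M: M0=0, M1=-7/13, M2=9/13, M3=-29/13, M4=0
seg 0: a=3, c=M0/2=0, d=(M1−M0)/(6·3)=-7/234, b=Δ0−h0·(2M0+M1)/6=-5/78
seg 1: a=2, c=M1/2=-7/26, d=(M2−M1)/(6·2)=4/39, b=Δ1−h1·(2M1+M2)/6=-34/39
seg 2: a=0, c=M2/2=9/26, d=(M3−M2)/(6·2)=-19/78, b=Δ2−h2·(2M2+M3)/6=-28/39
seg 3: a=-2, c=M3/2=-29/26, d=(M4−M3)/(6·1)=29/78, b=Δ3−h3·(2M3+M4)/6=-88/39
t_q=7/2 → seg 1, τ=1/2; S=2+-34/39·τ+-7/26·τ²+4/39·τ³=157/104

  seg 0: a=3 b=-5/78 c=0 d=-7/234
  seg 1: a=2 b=-34/39 c=-7/26 d=4/39
  seg 2: a=0 b=-28/39 c=9/26 d=-19/78
  seg 3: a=-2 b=-88/39 c=-29/26 d=29/78
S(7/2) = 157/104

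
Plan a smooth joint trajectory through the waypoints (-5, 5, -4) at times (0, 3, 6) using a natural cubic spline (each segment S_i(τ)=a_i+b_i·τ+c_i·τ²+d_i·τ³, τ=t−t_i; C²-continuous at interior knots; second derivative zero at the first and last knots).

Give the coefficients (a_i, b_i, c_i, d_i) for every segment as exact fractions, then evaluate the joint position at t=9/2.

  seg 0: a=-5 b=59/12 c=0 d=-19/108
  seg 1: a=5 b=1/6 c=-19/12 d=19/108
S(9/2) = 73/32

Δ: Δ0=10/3, Δ1=-3
row 1: diag=12, rhs=-38; c'=1/4, d'=-19/6
back: M1=-19/6
M: M0=0, M1=-19/6, M2=0
seg 0: a=-5, c=M0/2=0, d=(M1−M0)/(6·3)=-19/108, b=Δ0−h0·(2M0+M1)/6=59/12
seg 1: a=5, c=M1/2=-19/12, d=(M2−M1)/(6·3)=19/108, b=Δ1−h1·(2M1+M2)/6=1/6
t_q=9/2 → seg 1, τ=3/2; S=5+1/6·τ+-19/12·τ²+19/108·τ³=73/32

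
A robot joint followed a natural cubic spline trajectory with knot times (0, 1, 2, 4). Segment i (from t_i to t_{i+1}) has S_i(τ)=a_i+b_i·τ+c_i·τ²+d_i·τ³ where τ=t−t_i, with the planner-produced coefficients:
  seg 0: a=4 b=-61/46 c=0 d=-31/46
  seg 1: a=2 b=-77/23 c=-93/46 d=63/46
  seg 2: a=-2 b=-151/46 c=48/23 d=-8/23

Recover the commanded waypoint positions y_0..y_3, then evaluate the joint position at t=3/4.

y_0=4 y_1=2 y_2=-2 y_3=-3
S(3/4) = 8011/2944

y_0 = S_0(0) = a_0 = 4
y_1 = S_1(0) = a_1 = 2
y_2 = S_2(0) = a_2 = -2
y_3 = S_2(2) = -3
t_q=3/4 is in segment 0 (τ=3/4); S_0(τ)=8011/2944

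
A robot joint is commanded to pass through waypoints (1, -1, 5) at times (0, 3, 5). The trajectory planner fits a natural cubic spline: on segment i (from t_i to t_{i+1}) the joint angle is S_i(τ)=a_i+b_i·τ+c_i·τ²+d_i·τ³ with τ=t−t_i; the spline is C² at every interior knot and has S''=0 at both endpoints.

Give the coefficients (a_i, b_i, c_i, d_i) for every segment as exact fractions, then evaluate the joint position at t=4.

Δ: Δ0=-2/3, Δ1=3
row 1: diag=10, rhs=22; c'=1/5, d'=11/5
back: M1=11/5
M: M0=0, M1=11/5, M2=0
seg 0: a=1, c=M0/2=0, d=(M1−M0)/(6·3)=11/90, b=Δ0−h0·(2M0+M1)/6=-53/30
seg 1: a=-1, c=M1/2=11/10, d=(M2−M1)/(6·2)=-11/60, b=Δ1−h1·(2M1+M2)/6=23/15
t_q=4 → seg 1, τ=1; S=-1+23/15·τ+11/10·τ²+-11/60·τ³=29/20

  seg 0: a=1 b=-53/30 c=0 d=11/90
  seg 1: a=-1 b=23/15 c=11/10 d=-11/60
S(4) = 29/20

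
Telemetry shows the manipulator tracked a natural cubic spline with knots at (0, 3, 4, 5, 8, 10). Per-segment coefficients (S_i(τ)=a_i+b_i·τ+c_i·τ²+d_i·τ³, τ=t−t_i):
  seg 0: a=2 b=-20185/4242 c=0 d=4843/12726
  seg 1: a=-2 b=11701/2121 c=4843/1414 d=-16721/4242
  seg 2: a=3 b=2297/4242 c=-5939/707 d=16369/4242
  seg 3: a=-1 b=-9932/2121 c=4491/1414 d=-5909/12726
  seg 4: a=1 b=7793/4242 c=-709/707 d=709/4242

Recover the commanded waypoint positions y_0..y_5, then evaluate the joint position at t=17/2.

y_0=2 y_1=-2 y_2=3 y_3=-1 y_4=1 y_5=2
S(17/2) = 2729/1616

y_0 = S_0(0) = a_0 = 2
y_1 = S_1(0) = a_1 = -2
y_2 = S_2(0) = a_2 = 3
y_3 = S_3(0) = a_3 = -1
y_4 = S_4(0) = a_4 = 1
y_5 = S_4(2) = 2
t_q=17/2 is in segment 4 (τ=1/2); S_4(τ)=2729/1616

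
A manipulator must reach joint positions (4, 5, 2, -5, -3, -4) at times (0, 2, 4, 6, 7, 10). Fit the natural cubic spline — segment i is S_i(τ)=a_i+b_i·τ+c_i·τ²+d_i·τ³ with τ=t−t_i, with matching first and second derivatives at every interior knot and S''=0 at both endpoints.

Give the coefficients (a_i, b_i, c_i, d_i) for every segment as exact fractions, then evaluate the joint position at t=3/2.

Δ: Δ0=1/2, Δ1=-3/2, Δ2=-7/2, Δ3=2, Δ4=-1/3
row 1: diag=8, rhs=-12; c'=1/4, d'=-3/2
row 2: denom=8−2·1/4=15/2; d'=(-12−2·-3/2)/(15/2)=-6/5
row 3: denom=6−2·4/15=82/15; d'=(33−2·-6/5)/(82/15)=531/82
row 4: denom=8−1·15/82=641/82; d'=(-14−1·531/82)/(641/82)=-1679/641
back: M4=-1679/641
back: M3=531/82−15/82·-1679/641=4458/641
back: M2=-6/5−4/15·4458/641=-1958/641
back: M1=-3/2−1/4·-1958/641=-472/641
M: M0=0, M1=-472/641, M2=-1958/641, M3=4458/641, M4=-1679/641, M5=0
seg 0: a=4, c=M0/2=0, d=(M1−M0)/(6·2)=-118/1923, b=Δ0−h0·(2M0+M1)/6=2867/3846
seg 1: a=5, c=M1/2=-236/641, d=(M2−M1)/(6·2)=-743/3846, b=Δ1−h1·(2M1+M2)/6=35/3846
seg 2: a=2, c=M2/2=-979/641, d=(M3−M2)/(6·2)=1604/1923, b=Δ2−h2·(2M2+M3)/6=-14545/3846
seg 3: a=-5, c=M3/2=2229/641, d=(M4−M3)/(6·1)=-6137/3846, b=Δ3−h3·(2M3+M4)/6=455/3846
seg 4: a=-3, c=M4/2=-1679/1282, d=(M5−M4)/(6·3)=1679/11538, b=Δ4−h4·(2M4+M5)/6=4396/1923
t_q=3/2 → seg 0, τ=3/2; S=4+2867/3846·τ+0·τ²+-118/1923·τ³=3148/641

  seg 0: a=4 b=2867/3846 c=0 d=-118/1923
  seg 1: a=5 b=35/3846 c=-236/641 d=-743/3846
  seg 2: a=2 b=-14545/3846 c=-979/641 d=1604/1923
  seg 3: a=-5 b=455/3846 c=2229/641 d=-6137/3846
  seg 4: a=-3 b=4396/1923 c=-1679/1282 d=1679/11538
S(3/2) = 3148/641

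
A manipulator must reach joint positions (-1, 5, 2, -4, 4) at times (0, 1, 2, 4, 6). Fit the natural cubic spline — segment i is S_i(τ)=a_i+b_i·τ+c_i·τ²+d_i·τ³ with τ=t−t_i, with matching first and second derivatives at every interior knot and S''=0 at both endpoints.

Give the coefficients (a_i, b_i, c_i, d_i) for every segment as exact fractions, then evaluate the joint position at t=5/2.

Δ: Δ0=6, Δ1=-3, Δ2=-3, Δ3=4
row 1: diag=4, rhs=-54; c'=1/4, d'=-27/2
row 2: denom=6−1·1/4=23/4; d'=(0−1·-27/2)/(23/4)=54/23
row 3: denom=8−2·8/23=168/23; d'=(42−2·54/23)/(168/23)=143/28
back: M3=143/28
back: M2=54/23−8/23·143/28=4/7
back: M1=-27/2−1/4·4/7=-191/14
M: M0=0, M1=-191/14, M2=4/7, M3=143/28, M4=0
seg 0: a=-1, c=M0/2=0, d=(M1−M0)/(6·1)=-191/84, b=Δ0−h0·(2M0+M1)/6=695/84
seg 1: a=5, c=M1/2=-191/28, d=(M2−M1)/(6·1)=199/84, b=Δ1−h1·(2M1+M2)/6=61/42
seg 2: a=2, c=M2/2=2/7, d=(M3−M2)/(6·2)=127/336, b=Δ2−h2·(2M2+M3)/6=-61/12
seg 3: a=-4, c=M3/2=143/56, d=(M4−M3)/(6·2)=-143/336, b=Δ3−h3·(2M3+M4)/6=25/42
t_q=5/2 → seg 2, τ=1/2; S=2+-61/12·τ+2/7·τ²+127/336·τ³=-379/896

  seg 0: a=-1 b=695/84 c=0 d=-191/84
  seg 1: a=5 b=61/42 c=-191/28 d=199/84
  seg 2: a=2 b=-61/12 c=2/7 d=127/336
  seg 3: a=-4 b=25/42 c=143/56 d=-143/336
S(5/2) = -379/896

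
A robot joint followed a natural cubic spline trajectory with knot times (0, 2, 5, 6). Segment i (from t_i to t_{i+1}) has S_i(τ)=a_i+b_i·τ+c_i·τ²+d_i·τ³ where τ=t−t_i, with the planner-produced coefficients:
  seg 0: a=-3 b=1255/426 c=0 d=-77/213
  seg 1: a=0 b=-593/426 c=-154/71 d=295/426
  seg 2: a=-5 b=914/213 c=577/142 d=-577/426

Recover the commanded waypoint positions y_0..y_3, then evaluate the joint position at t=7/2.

y_0=-3 y_1=0 y_2=-5 y_3=2
S(7/2) = -5261/1136

y_0 = S_0(0) = a_0 = -3
y_1 = S_1(0) = a_1 = 0
y_2 = S_2(0) = a_2 = -5
y_3 = S_2(1) = 2
t_q=7/2 is in segment 1 (τ=3/2); S_1(τ)=-5261/1136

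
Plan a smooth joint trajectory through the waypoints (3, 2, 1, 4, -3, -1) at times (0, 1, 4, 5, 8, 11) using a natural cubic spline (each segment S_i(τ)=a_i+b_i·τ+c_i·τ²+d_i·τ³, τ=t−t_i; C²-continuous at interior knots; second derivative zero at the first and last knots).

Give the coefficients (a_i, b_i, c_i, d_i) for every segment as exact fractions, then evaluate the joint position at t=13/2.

Δ: Δ0=-1, Δ1=-1/3, Δ2=3, Δ3=-7/3, Δ4=2/3
row 1: diag=8, rhs=4; c'=3/8, d'=1/2
row 2: denom=8−3·3/8=55/8; d'=(20−3·1/2)/(55/8)=148/55
row 3: denom=8−1·8/55=432/55; d'=(-32−1·148/55)/(432/55)=-53/12
row 4: denom=12−3·55/144=521/48; d'=(18−3·-53/12)/(521/48)=1500/521
back: M4=1500/521
back: M3=-53/12−55/144·1500/521=-2874/521
back: M2=148/55−8/55·-2874/521=1820/521
back: M1=1/2−3/8·1820/521=-422/521
M: M0=0, M1=-422/521, M2=1820/521, M3=-2874/521, M4=1500/521, M5=0
seg 0: a=3, c=M0/2=0, d=(M1−M0)/(6·1)=-211/1563, b=Δ0−h0·(2M0+M1)/6=-1352/1563
seg 1: a=2, c=M1/2=-211/521, d=(M2−M1)/(6·3)=1121/4689, b=Δ1−h1·(2M1+M2)/6=-1985/1563
seg 2: a=1, c=M2/2=910/521, d=(M3−M2)/(6·1)=-2347/1563, b=Δ2−h2·(2M2+M3)/6=4306/1563
seg 3: a=4, c=M3/2=-1437/521, d=(M4−M3)/(6·3)=243/521, b=Δ3−h3·(2M3+M4)/6=2725/1563
seg 4: a=-3, c=M4/2=750/521, d=(M5−M4)/(6·3)=-250/1563, b=Δ4−h4·(2M4+M5)/6=-3458/1563
t_q=13/2 → seg 3, τ=3/2; S=4+2725/1563·τ+-1437/521·τ²+243/521·τ³=8267/4168

  seg 0: a=3 b=-1352/1563 c=0 d=-211/1563
  seg 1: a=2 b=-1985/1563 c=-211/521 d=1121/4689
  seg 2: a=1 b=4306/1563 c=910/521 d=-2347/1563
  seg 3: a=4 b=2725/1563 c=-1437/521 d=243/521
  seg 4: a=-3 b=-3458/1563 c=750/521 d=-250/1563
S(13/2) = 8267/4168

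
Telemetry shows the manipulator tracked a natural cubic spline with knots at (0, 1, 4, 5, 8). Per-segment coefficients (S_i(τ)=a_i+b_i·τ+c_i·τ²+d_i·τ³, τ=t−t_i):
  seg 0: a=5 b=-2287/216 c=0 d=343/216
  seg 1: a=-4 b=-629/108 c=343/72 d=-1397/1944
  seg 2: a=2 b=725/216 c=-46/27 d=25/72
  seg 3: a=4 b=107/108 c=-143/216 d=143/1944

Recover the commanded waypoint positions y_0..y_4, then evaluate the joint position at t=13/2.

y_0=5 y_1=-4 y_2=2 y_3=4 y_4=3
S(13/2) = 815/192

y_0 = S_0(0) = a_0 = 5
y_1 = S_1(0) = a_1 = -4
y_2 = S_2(0) = a_2 = 2
y_3 = S_3(0) = a_3 = 4
y_4 = S_3(3) = 3
t_q=13/2 is in segment 3 (τ=3/2); S_3(τ)=815/192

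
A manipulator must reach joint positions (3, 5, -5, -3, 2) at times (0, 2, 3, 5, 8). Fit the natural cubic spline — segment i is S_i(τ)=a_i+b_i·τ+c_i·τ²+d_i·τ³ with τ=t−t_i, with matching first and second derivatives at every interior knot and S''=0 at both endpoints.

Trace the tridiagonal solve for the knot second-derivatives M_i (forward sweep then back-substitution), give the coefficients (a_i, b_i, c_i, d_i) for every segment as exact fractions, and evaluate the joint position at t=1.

  seg 0: a=3 b=2663/489 c=0 d=-1087/978
  seg 1: a=5 b=-3859/489 c=-1087/163 d=2230/489
  seg 2: a=-5 b=-3691/489 c=1143/163 d=-1339/978
  seg 3: a=-3 b=1991/489 c=-196/163 d=196/1467
S(1) = 2391/326

Δ: Δ0=1, Δ1=-10, Δ2=1, Δ3=5/3
row 1: diag=6, rhs=-66; c'=1/6, d'=-11
row 2: denom=6−1·1/6=35/6; d'=(66−1·-11)/(35/6)=66/5
row 3: denom=10−2·12/35=326/35; d'=(4−2·66/5)/(326/35)=-392/163
back: M3=-392/163
back: M2=66/5−12/35·-392/163=2286/163
back: M1=-11−1/6·2286/163=-2174/163
M: M0=0, M1=-2174/163, M2=2286/163, M3=-392/163, M4=0
seg 0: a=3, c=M0/2=0, d=(M1−M0)/(6·2)=-1087/978, b=Δ0−h0·(2M0+M1)/6=2663/489
seg 1: a=5, c=M1/2=-1087/163, d=(M2−M1)/(6·1)=2230/489, b=Δ1−h1·(2M1+M2)/6=-3859/489
seg 2: a=-5, c=M2/2=1143/163, d=(M3−M2)/(6·2)=-1339/978, b=Δ2−h2·(2M2+M3)/6=-3691/489
seg 3: a=-3, c=M3/2=-196/163, d=(M4−M3)/(6·3)=196/1467, b=Δ3−h3·(2M3+M4)/6=1991/489
t_q=1 → seg 0, τ=1; S=3+2663/489·τ+0·τ²+-1087/978·τ³=2391/326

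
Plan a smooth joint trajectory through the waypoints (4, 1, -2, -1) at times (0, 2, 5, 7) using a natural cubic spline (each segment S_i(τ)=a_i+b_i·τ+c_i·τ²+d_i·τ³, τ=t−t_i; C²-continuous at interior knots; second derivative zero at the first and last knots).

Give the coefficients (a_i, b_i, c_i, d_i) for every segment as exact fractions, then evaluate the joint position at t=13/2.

Δ: Δ0=-3/2, Δ1=-1, Δ2=1/2
row 1: diag=10, rhs=3; c'=3/10, d'=3/10
row 2: denom=10−3·3/10=91/10; d'=(9−3·3/10)/(91/10)=81/91
back: M2=81/91
back: M1=3/10−3/10·81/91=3/91
M: M0=0, M1=3/91, M2=81/91, M3=0
seg 0: a=4, c=M0/2=0, d=(M1−M0)/(6·2)=1/364, b=Δ0−h0·(2M0+M1)/6=-275/182
seg 1: a=1, c=M1/2=3/182, d=(M2−M1)/(6·3)=1/21, b=Δ1−h1·(2M1+M2)/6=-269/182
seg 2: a=-2, c=M2/2=81/182, d=(M3−M2)/(6·2)=-27/364, b=Δ2−h2·(2M2+M3)/6=-17/182
t_q=13/2 → seg 2, τ=3/2; S=-2+-17/182·τ+81/182·τ²+-27/364·τ³=-4045/2912

  seg 0: a=4 b=-275/182 c=0 d=1/364
  seg 1: a=1 b=-269/182 c=3/182 d=1/21
  seg 2: a=-2 b=-17/182 c=81/182 d=-27/364
S(13/2) = -4045/2912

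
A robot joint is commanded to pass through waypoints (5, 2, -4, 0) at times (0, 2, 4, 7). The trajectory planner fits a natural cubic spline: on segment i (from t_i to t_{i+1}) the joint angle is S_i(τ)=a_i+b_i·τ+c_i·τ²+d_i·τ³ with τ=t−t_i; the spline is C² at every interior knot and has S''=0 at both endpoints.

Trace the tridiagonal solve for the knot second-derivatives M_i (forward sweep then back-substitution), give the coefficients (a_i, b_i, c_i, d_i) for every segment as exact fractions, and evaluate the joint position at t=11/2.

Δ: Δ0=-3/2, Δ1=-3, Δ2=4/3
row 1: diag=8, rhs=-9; c'=1/4, d'=-9/8
row 2: denom=10−2·1/4=19/2; d'=(26−2·-9/8)/(19/2)=113/38
back: M2=113/38
back: M1=-9/8−1/4·113/38=-71/38
M: M0=0, M1=-71/38, M2=113/38, M3=0
seg 0: a=5, c=M0/2=0, d=(M1−M0)/(6·2)=-71/456, b=Δ0−h0·(2M0+M1)/6=-50/57
seg 1: a=2, c=M1/2=-71/76, d=(M2−M1)/(6·2)=23/57, b=Δ1−h1·(2M1+M2)/6=-313/114
seg 2: a=-4, c=M2/2=113/76, d=(M3−M2)/(6·3)=-113/684, b=Δ2−h2·(2M2+M3)/6=-187/114
t_q=11/2 → seg 2, τ=3/2; S=-4+-187/114·τ+113/76·τ²+-113/684·τ³=-2233/608

  seg 0: a=5 b=-50/57 c=0 d=-71/456
  seg 1: a=2 b=-313/114 c=-71/76 d=23/57
  seg 2: a=-4 b=-187/114 c=113/76 d=-113/684
S(11/2) = -2233/608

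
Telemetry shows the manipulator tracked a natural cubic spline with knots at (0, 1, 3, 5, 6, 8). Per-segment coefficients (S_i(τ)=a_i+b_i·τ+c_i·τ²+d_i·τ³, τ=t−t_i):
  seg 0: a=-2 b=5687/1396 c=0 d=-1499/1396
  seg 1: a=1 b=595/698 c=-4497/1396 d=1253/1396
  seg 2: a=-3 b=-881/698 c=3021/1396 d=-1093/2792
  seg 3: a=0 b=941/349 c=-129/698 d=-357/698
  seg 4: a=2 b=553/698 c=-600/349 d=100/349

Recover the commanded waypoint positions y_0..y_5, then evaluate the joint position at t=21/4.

y_0 = S_0(0) = a_0 = -2
y_1 = S_1(0) = a_1 = 1
y_2 = S_2(0) = a_2 = -3
y_3 = S_3(0) = a_3 = 0
y_4 = S_4(0) = a_4 = 2
y_5 = S_4(2) = -1
t_q=21/4 is in segment 3 (τ=1/4); S_3(τ)=29239/44672

y_0=-2 y_1=1 y_2=-3 y_3=0 y_4=2 y_5=-1
S(21/4) = 29239/44672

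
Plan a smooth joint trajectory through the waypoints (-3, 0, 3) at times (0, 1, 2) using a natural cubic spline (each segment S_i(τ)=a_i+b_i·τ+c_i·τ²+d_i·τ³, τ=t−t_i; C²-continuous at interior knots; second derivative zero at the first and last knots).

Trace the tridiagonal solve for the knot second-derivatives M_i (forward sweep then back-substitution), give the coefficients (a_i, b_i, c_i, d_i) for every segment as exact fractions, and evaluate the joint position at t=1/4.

  seg 0: a=-3 b=3 c=0 d=0
  seg 1: a=0 b=3 c=0 d=0
S(1/4) = -9/4

Δ: Δ0=3, Δ1=3
row 1: diag=4, rhs=0; c'=1/4, d'=0
back: M1=0
M: M0=0, M1=0, M2=0
seg 0: a=-3, c=M0/2=0, d=(M1−M0)/(6·1)=0, b=Δ0−h0·(2M0+M1)/6=3
seg 1: a=0, c=M1/2=0, d=(M2−M1)/(6·1)=0, b=Δ1−h1·(2M1+M2)/6=3
t_q=1/4 → seg 0, τ=1/4; S=-3+3·τ+0·τ²+0·τ³=-9/4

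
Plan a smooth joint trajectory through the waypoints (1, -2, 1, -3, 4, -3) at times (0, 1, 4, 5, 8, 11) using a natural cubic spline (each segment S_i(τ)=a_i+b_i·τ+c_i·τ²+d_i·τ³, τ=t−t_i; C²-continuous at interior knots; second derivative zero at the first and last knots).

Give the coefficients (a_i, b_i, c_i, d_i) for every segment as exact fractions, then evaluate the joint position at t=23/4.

Δ: Δ0=-3, Δ1=1, Δ2=-4, Δ3=7/3, Δ4=-7/3
row 1: diag=8, rhs=24; c'=3/8, d'=3
row 2: denom=8−3·3/8=55/8; d'=(-30−3·3)/(55/8)=-312/55
row 3: denom=8−1·8/55=432/55; d'=(38−1·-312/55)/(432/55)=1201/216
row 4: denom=12−3·55/144=521/48; d'=(-28−3·1201/216)/(521/48)=-6434/1563
back: M4=-6434/1563
back: M3=1201/216−55/144·-6434/1563=3716/521
back: M2=-312/55−8/55·3716/521=-3496/521
back: M1=3−3/8·-3496/521=2874/521
M: M0=0, M1=2874/521, M2=-3496/521, M3=3716/521, M4=-6434/1563, M5=0
seg 0: a=1, c=M0/2=0, d=(M1−M0)/(6·1)=479/521, b=Δ0−h0·(2M0+M1)/6=-2042/521
seg 1: a=-2, c=M1/2=1437/521, d=(M2−M1)/(6·3)=-3185/4689, b=Δ1−h1·(2M1+M2)/6=-605/521
seg 2: a=1, c=M2/2=-1748/521, d=(M3−M2)/(6·1)=1202/521, b=Δ2−h2·(2M2+M3)/6=-1538/521
seg 3: a=-3, c=M3/2=1858/521, d=(M4−M3)/(6·3)=-8791/14067, b=Δ3−h3·(2M3+M4)/6=-1428/521
seg 4: a=4, c=M4/2=-3217/1563, d=(M5−M4)/(6·3)=3217/14067, b=Δ4−h4·(2M4+M5)/6=929/521
t_q=23/4 → seg 3, τ=3/4; S=-3+-1428/521·τ+1858/521·τ²+-8791/14067·τ³=-110479/33344

  seg 0: a=1 b=-2042/521 c=0 d=479/521
  seg 1: a=-2 b=-605/521 c=1437/521 d=-3185/4689
  seg 2: a=1 b=-1538/521 c=-1748/521 d=1202/521
  seg 3: a=-3 b=-1428/521 c=1858/521 d=-8791/14067
  seg 4: a=4 b=929/521 c=-3217/1563 d=3217/14067
S(23/4) = -110479/33344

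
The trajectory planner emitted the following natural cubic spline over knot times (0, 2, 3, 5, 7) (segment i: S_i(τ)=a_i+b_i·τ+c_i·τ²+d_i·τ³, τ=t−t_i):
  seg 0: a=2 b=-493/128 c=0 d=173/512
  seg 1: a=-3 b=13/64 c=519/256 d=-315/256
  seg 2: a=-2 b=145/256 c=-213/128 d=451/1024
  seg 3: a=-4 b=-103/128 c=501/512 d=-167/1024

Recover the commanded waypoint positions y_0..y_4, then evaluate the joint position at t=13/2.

y_0=2 y_1=-3 y_2=-2 y_3=-4 y_4=-3
S(13/2) = -29129/8192

y_0 = S_0(0) = a_0 = 2
y_1 = S_1(0) = a_1 = -3
y_2 = S_2(0) = a_2 = -2
y_3 = S_3(0) = a_3 = -4
y_4 = S_3(2) = -3
t_q=13/2 is in segment 3 (τ=3/2); S_3(τ)=-29129/8192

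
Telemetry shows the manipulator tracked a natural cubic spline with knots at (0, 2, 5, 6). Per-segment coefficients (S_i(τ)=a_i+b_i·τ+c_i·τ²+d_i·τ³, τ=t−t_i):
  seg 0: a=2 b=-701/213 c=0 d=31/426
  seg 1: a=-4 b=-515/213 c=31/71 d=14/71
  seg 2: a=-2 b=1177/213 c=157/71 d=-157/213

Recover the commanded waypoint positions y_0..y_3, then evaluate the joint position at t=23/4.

y_0=2 y_1=-4 y_2=-2 y_3=5
S(23/4) = 13983/4544

y_0 = S_0(0) = a_0 = 2
y_1 = S_1(0) = a_1 = -4
y_2 = S_2(0) = a_2 = -2
y_3 = S_2(1) = 5
t_q=23/4 is in segment 2 (τ=3/4); S_2(τ)=13983/4544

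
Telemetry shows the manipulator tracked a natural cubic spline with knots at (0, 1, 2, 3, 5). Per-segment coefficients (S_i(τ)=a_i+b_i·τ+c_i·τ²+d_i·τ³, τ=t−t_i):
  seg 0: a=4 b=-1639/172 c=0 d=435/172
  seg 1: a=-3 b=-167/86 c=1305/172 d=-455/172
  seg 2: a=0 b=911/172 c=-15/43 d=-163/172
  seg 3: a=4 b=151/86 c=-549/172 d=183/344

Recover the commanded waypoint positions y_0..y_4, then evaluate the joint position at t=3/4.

y_0=4 y_1=-3 y_2=0 y_3=4 y_4=-1
S(3/4) = -22895/11008

y_0 = S_0(0) = a_0 = 4
y_1 = S_1(0) = a_1 = -3
y_2 = S_2(0) = a_2 = 0
y_3 = S_3(0) = a_3 = 4
y_4 = S_3(2) = -1
t_q=3/4 is in segment 0 (τ=3/4); S_0(τ)=-22895/11008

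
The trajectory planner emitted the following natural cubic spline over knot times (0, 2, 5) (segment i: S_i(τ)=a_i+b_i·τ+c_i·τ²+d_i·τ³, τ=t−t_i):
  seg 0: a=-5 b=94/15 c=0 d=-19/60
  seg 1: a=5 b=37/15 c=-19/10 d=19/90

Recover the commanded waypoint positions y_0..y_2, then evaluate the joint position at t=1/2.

y_0 = S_0(0) = a_0 = -5
y_1 = S_1(0) = a_1 = 5
y_2 = S_1(3) = 1
t_q=1/2 is in segment 0 (τ=1/2); S_0(τ)=-61/32

y_0=-5 y_1=5 y_2=1
S(1/2) = -61/32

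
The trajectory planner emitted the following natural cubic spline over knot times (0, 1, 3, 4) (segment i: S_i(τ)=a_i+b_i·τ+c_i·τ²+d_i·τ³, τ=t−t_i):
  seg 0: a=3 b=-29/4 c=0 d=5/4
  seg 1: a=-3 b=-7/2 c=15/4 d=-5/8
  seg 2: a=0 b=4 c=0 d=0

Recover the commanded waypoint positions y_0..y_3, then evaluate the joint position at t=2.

y_0=3 y_1=-3 y_2=0 y_3=4
S(2) = -27/8

y_0 = S_0(0) = a_0 = 3
y_1 = S_1(0) = a_1 = -3
y_2 = S_2(0) = a_2 = 0
y_3 = S_2(1) = 4
t_q=2 is in segment 1 (τ=1); S_1(τ)=-27/8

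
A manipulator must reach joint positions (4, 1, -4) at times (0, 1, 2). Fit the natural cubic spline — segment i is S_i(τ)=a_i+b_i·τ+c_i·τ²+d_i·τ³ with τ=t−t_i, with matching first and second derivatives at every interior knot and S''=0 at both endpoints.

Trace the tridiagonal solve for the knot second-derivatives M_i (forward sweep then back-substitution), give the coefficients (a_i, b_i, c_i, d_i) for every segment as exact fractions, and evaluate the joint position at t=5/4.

Δ: Δ0=-3, Δ1=-5
row 1: diag=4, rhs=-12; c'=1/4, d'=-3
back: M1=-3
M: M0=0, M1=-3, M2=0
seg 0: a=4, c=M0/2=0, d=(M1−M0)/(6·1)=-1/2, b=Δ0−h0·(2M0+M1)/6=-5/2
seg 1: a=1, c=M1/2=-3/2, d=(M2−M1)/(6·1)=1/2, b=Δ1−h1·(2M1+M2)/6=-4
t_q=5/4 → seg 1, τ=1/4; S=1+-4·τ+-3/2·τ²+1/2·τ³=-11/128

  seg 0: a=4 b=-5/2 c=0 d=-1/2
  seg 1: a=1 b=-4 c=-3/2 d=1/2
S(5/4) = -11/128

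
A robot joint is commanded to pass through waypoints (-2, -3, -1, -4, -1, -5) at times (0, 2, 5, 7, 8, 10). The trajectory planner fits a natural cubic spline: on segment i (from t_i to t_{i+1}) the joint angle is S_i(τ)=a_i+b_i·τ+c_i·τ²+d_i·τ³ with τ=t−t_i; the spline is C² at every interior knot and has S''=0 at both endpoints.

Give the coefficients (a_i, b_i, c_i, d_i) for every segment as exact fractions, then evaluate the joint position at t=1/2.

Δ: Δ0=-1/2, Δ1=2/3, Δ2=-3/2, Δ3=3, Δ4=-2
row 1: diag=10, rhs=7; c'=3/10, d'=7/10
row 2: denom=10−3·3/10=91/10; d'=(-13−3·7/10)/(91/10)=-151/91
row 3: denom=6−2·20/91=506/91; d'=(27−2·-151/91)/(506/91)=2759/506
row 4: denom=6−1·91/506=2945/506; d'=(-30−1·2759/506)/(2945/506)=-17939/2945
back: M4=-17939/2945
back: M3=2759/506−91/506·-17939/2945=19284/2945
back: M2=-151/91−20/91·19284/2945=-1825/589
back: M1=7/10−3/10·-1825/589=4799/2945
M: M0=0, M1=4799/2945, M2=-1825/589, M3=19284/2945, M4=-17939/2945, M5=0
seg 0: a=-2, c=M0/2=0, d=(M1−M0)/(6·2)=4799/35340, b=Δ0−h0·(2M0+M1)/6=-18433/17670
seg 1: a=-3, c=M1/2=4799/5890, d=(M2−M1)/(6·3)=-6962/26505, b=Δ1−h1·(2M1+M2)/6=10361/17670
seg 2: a=-1, c=M2/2=-1825/1178, d=(M3−M2)/(6·2)=28409/35340, b=Δ2−h2·(2M2+M3)/6=-28573/17670
seg 3: a=-4, c=M3/2=9642/2945, d=(M4−M3)/(6·1)=-37223/17670, b=Δ3−h3·(2M3+M4)/6=32381/17670
seg 4: a=-1, c=M4/2=-17939/5890, d=(M5−M4)/(6·2)=17939/35340, b=Δ4−h4·(2M4+M5)/6=18208/8835
t_q=1/2 → seg 0, τ=1/2; S=-2+-18433/17670·τ+0·τ²+4799/35340·τ³=-47207/18848

  seg 0: a=-2 b=-18433/17670 c=0 d=4799/35340
  seg 1: a=-3 b=10361/17670 c=4799/5890 d=-6962/26505
  seg 2: a=-1 b=-28573/17670 c=-1825/1178 d=28409/35340
  seg 3: a=-4 b=32381/17670 c=9642/2945 d=-37223/17670
  seg 4: a=-1 b=18208/8835 c=-17939/5890 d=17939/35340
S(1/2) = -47207/18848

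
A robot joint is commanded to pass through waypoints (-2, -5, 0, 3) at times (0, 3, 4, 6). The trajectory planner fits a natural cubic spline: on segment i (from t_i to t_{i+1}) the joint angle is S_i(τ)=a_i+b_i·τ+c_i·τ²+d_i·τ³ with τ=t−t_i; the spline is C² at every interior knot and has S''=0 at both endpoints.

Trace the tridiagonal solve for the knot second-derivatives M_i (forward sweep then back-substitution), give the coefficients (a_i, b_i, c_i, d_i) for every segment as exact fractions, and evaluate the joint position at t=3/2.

  seg 0: a=-2 b=-331/94 c=0 d=79/282
  seg 1: a=-5 b=190/47 c=237/94 d=-147/94
  seg 2: a=0 b=413/94 c=-102/47 d=17/47
S(3/2) = -4765/752

Δ: Δ0=-1, Δ1=5, Δ2=3/2
row 1: diag=8, rhs=36; c'=1/8, d'=9/2
row 2: denom=6−1·1/8=47/8; d'=(-21−1·9/2)/(47/8)=-204/47
back: M2=-204/47
back: M1=9/2−1/8·-204/47=237/47
M: M0=0, M1=237/47, M2=-204/47, M3=0
seg 0: a=-2, c=M0/2=0, d=(M1−M0)/(6·3)=79/282, b=Δ0−h0·(2M0+M1)/6=-331/94
seg 1: a=-5, c=M1/2=237/94, d=(M2−M1)/(6·1)=-147/94, b=Δ1−h1·(2M1+M2)/6=190/47
seg 2: a=0, c=M2/2=-102/47, d=(M3−M2)/(6·2)=17/47, b=Δ2−h2·(2M2+M3)/6=413/94
t_q=3/2 → seg 0, τ=3/2; S=-2+-331/94·τ+0·τ²+79/282·τ³=-4765/752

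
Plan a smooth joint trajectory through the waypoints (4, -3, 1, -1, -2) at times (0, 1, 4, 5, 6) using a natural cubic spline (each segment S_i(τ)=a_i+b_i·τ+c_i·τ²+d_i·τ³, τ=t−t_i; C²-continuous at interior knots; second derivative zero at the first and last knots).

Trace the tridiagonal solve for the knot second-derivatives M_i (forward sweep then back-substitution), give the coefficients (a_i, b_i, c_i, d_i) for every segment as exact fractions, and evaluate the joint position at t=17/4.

Δ: Δ0=-7, Δ1=4/3, Δ2=-2, Δ3=-1
row 1: diag=8, rhs=50; c'=3/8, d'=25/4
row 2: denom=8−3·3/8=55/8; d'=(-20−3·25/4)/(55/8)=-62/11
row 3: denom=4−1·8/55=212/55; d'=(6−1·-62/11)/(212/55)=160/53
back: M3=160/53
back: M2=-62/11−8/55·160/53=-322/53
back: M1=25/4−3/8·-322/53=452/53
M: M0=0, M1=452/53, M2=-322/53, M3=160/53, M4=0
seg 0: a=4, c=M0/2=0, d=(M1−M0)/(6·1)=226/159, b=Δ0−h0·(2M0+M1)/6=-1339/159
seg 1: a=-3, c=M1/2=226/53, d=(M2−M1)/(6·3)=-43/53, b=Δ1−h1·(2M1+M2)/6=-661/159
seg 2: a=1, c=M2/2=-161/53, d=(M3−M2)/(6·1)=241/159, b=Δ2−h2·(2M2+M3)/6=-76/159
seg 3: a=-1, c=M3/2=80/53, d=(M4−M3)/(6·1)=-80/159, b=Δ3−h3·(2M3+M4)/6=-319/159
t_q=17/4 → seg 2, τ=1/4; S=1+-76/159·τ+-161/53·τ²+241/159·τ³=2423/3392

  seg 0: a=4 b=-1339/159 c=0 d=226/159
  seg 1: a=-3 b=-661/159 c=226/53 d=-43/53
  seg 2: a=1 b=-76/159 c=-161/53 d=241/159
  seg 3: a=-1 b=-319/159 c=80/53 d=-80/159
S(17/4) = 2423/3392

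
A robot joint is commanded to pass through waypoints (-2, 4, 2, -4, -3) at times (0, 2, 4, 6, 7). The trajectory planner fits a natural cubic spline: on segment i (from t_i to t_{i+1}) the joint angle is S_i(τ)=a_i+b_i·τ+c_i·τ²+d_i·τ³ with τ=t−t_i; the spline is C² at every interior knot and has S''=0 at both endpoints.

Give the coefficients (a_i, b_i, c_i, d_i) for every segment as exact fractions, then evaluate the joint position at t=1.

Δ: Δ0=3, Δ1=-1, Δ2=-3, Δ3=1
row 1: diag=8, rhs=-24; c'=1/4, d'=-3
row 2: denom=8−2·1/4=15/2; d'=(-12−2·-3)/(15/2)=-4/5
row 3: denom=6−2·4/15=82/15; d'=(24−2·-4/5)/(82/15)=192/41
back: M3=192/41
back: M2=-4/5−4/15·192/41=-84/41
back: M1=-3−1/4·-84/41=-102/41
M: M0=0, M1=-102/41, M2=-84/41, M3=192/41, M4=0
seg 0: a=-2, c=M0/2=0, d=(M1−M0)/(6·2)=-17/82, b=Δ0−h0·(2M0+M1)/6=157/41
seg 1: a=4, c=M1/2=-51/41, d=(M2−M1)/(6·2)=3/82, b=Δ1−h1·(2M1+M2)/6=55/41
seg 2: a=2, c=M2/2=-42/41, d=(M3−M2)/(6·2)=23/41, b=Δ2−h2·(2M2+M3)/6=-131/41
seg 3: a=-4, c=M3/2=96/41, d=(M4−M3)/(6·1)=-32/41, b=Δ3−h3·(2M3+M4)/6=-23/41
t_q=1 → seg 0, τ=1; S=-2+157/41·τ+0·τ²+-17/82·τ³=133/82

  seg 0: a=-2 b=157/41 c=0 d=-17/82
  seg 1: a=4 b=55/41 c=-51/41 d=3/82
  seg 2: a=2 b=-131/41 c=-42/41 d=23/41
  seg 3: a=-4 b=-23/41 c=96/41 d=-32/41
S(1) = 133/82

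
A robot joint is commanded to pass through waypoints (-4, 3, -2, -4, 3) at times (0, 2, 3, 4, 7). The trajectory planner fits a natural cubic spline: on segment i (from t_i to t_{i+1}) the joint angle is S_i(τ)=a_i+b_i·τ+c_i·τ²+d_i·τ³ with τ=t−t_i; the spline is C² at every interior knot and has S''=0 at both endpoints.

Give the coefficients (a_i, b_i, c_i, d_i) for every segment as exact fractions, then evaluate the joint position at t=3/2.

  seg 0: a=-4 b=1784/267 c=0 d=-1699/2136
  seg 1: a=3 b=-1529/534 c=-1699/356 d=2815/1068
  seg 2: a=-2 b=-4807/1068 c=279/89 d=-677/1068
  seg 3: a=-4 b=-71/534 c=439/356 d=-439/3204
S(3/2) = 19013/5696

Δ: Δ0=7/2, Δ1=-5, Δ2=-2, Δ3=7/3
row 1: diag=6, rhs=-51; c'=1/6, d'=-17/2
row 2: denom=4−1·1/6=23/6; d'=(18−1·-17/2)/(23/6)=159/23
row 3: denom=8−1·6/23=178/23; d'=(26−1·159/23)/(178/23)=439/178
back: M3=439/178
back: M2=159/23−6/23·439/178=558/89
back: M1=-17/2−1/6·558/89=-1699/178
M: M0=0, M1=-1699/178, M2=558/89, M3=439/178, M4=0
seg 0: a=-4, c=M0/2=0, d=(M1−M0)/(6·2)=-1699/2136, b=Δ0−h0·(2M0+M1)/6=1784/267
seg 1: a=3, c=M1/2=-1699/356, d=(M2−M1)/(6·1)=2815/1068, b=Δ1−h1·(2M1+M2)/6=-1529/534
seg 2: a=-2, c=M2/2=279/89, d=(M3−M2)/(6·1)=-677/1068, b=Δ2−h2·(2M2+M3)/6=-4807/1068
seg 3: a=-4, c=M3/2=439/356, d=(M4−M3)/(6·3)=-439/3204, b=Δ3−h3·(2M3+M4)/6=-71/534
t_q=3/2 → seg 0, τ=3/2; S=-4+1784/267·τ+0·τ²+-1699/2136·τ³=19013/5696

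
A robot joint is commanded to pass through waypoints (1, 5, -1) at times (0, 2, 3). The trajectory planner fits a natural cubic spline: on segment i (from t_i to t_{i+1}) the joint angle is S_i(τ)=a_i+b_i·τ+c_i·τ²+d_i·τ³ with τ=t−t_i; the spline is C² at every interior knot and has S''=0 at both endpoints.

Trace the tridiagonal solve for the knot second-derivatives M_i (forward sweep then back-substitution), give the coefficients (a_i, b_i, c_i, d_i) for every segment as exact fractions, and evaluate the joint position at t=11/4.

  seg 0: a=1 b=14/3 c=0 d=-2/3
  seg 1: a=5 b=-10/3 c=-4 d=4/3
S(11/4) = 13/16

Δ: Δ0=2, Δ1=-6
row 1: diag=6, rhs=-48; c'=1/6, d'=-8
back: M1=-8
M: M0=0, M1=-8, M2=0
seg 0: a=1, c=M0/2=0, d=(M1−M0)/(6·2)=-2/3, b=Δ0−h0·(2M0+M1)/6=14/3
seg 1: a=5, c=M1/2=-4, d=(M2−M1)/(6·1)=4/3, b=Δ1−h1·(2M1+M2)/6=-10/3
t_q=11/4 → seg 1, τ=3/4; S=5+-10/3·τ+-4·τ²+4/3·τ³=13/16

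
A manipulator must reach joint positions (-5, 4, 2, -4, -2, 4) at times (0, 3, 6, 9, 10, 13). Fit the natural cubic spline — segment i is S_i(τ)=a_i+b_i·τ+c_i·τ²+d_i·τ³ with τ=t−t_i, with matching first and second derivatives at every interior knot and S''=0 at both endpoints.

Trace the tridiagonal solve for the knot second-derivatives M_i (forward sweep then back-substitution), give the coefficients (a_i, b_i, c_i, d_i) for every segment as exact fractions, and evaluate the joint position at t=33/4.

Δ: Δ0=3, Δ1=-2/3, Δ2=-2, Δ3=2, Δ4=2
row 1: diag=12, rhs=-22; c'=1/4, d'=-11/6
row 2: denom=12−3·1/4=45/4; d'=(-8−3·-11/6)/(45/4)=-2/9
row 3: denom=8−3·4/15=36/5; d'=(24−3·-2/9)/(36/5)=185/54
row 4: denom=8−1·5/36=283/36; d'=(0−1·185/54)/(283/36)=-370/849
back: M4=-370/849
back: M3=185/54−5/36·-370/849=2960/849
back: M2=-2/9−4/15·2960/849=-326/283
back: M1=-11/6−1/4·-326/283=-1312/849
M: M0=0, M1=-1312/849, M2=-326/283, M3=2960/849, M4=-370/849, M5=0
seg 0: a=-5, c=M0/2=0, d=(M1−M0)/(6·3)=-656/7641, b=Δ0−h0·(2M0+M1)/6=3203/849
seg 1: a=4, c=M1/2=-656/849, d=(M2−M1)/(6·3)=167/7641, b=Δ1−h1·(2M1+M2)/6=1235/849
seg 2: a=2, c=M2/2=-163/283, d=(M3−M2)/(6·3)=1969/7641, b=Δ2−h2·(2M2+M3)/6=-2200/849
seg 3: a=-4, c=M3/2=1480/849, d=(M4−M3)/(6·1)=-185/283, b=Δ3−h3·(2M3+M4)/6=773/849
seg 4: a=-2, c=M4/2=-185/849, d=(M5−M4)/(6·3)=185/7641, b=Δ4−h4·(2M4+M5)/6=2068/849
t_q=33/4 → seg 2, τ=9/4; S=2+-2200/849·τ+-163/283·τ²+1969/7641·τ³=-69025/18112

  seg 0: a=-5 b=3203/849 c=0 d=-656/7641
  seg 1: a=4 b=1235/849 c=-656/849 d=167/7641
  seg 2: a=2 b=-2200/849 c=-163/283 d=1969/7641
  seg 3: a=-4 b=773/849 c=1480/849 d=-185/283
  seg 4: a=-2 b=2068/849 c=-185/849 d=185/7641
S(33/4) = -69025/18112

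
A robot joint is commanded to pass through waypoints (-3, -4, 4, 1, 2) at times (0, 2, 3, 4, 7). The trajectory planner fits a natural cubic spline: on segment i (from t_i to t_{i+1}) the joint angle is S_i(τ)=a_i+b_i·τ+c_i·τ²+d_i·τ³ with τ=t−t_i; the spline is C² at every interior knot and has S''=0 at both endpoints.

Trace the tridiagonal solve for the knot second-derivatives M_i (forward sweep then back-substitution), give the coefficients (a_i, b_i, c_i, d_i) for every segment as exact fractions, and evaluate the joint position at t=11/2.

  seg 0: a=-3 b=-1198/267 c=0 d=2129/2136
  seg 1: a=-4 b=3991/534 c=2129/356 d=-5825/1068
  seg 2: a=4 b=3281/1068 c=-924/89 d=4603/1068
  seg 3: a=1 b=-2543/534 c=907/356 d=-907/3204
S(11/2) = -3891/2848

Δ: Δ0=-1/2, Δ1=8, Δ2=-3, Δ3=1/3
row 1: diag=6, rhs=51; c'=1/6, d'=17/2
row 2: denom=4−1·1/6=23/6; d'=(-66−1·17/2)/(23/6)=-447/23
row 3: denom=8−1·6/23=178/23; d'=(20−1·-447/23)/(178/23)=907/178
back: M3=907/178
back: M2=-447/23−6/23·907/178=-1848/89
back: M1=17/2−1/6·-1848/89=2129/178
M: M0=0, M1=2129/178, M2=-1848/89, M3=907/178, M4=0
seg 0: a=-3, c=M0/2=0, d=(M1−M0)/(6·2)=2129/2136, b=Δ0−h0·(2M0+M1)/6=-1198/267
seg 1: a=-4, c=M1/2=2129/356, d=(M2−M1)/(6·1)=-5825/1068, b=Δ1−h1·(2M1+M2)/6=3991/534
seg 2: a=4, c=M2/2=-924/89, d=(M3−M2)/(6·1)=4603/1068, b=Δ2−h2·(2M2+M3)/6=3281/1068
seg 3: a=1, c=M3/2=907/356, d=(M4−M3)/(6·3)=-907/3204, b=Δ3−h3·(2M3+M4)/6=-2543/534
t_q=11/2 → seg 3, τ=3/2; S=1+-2543/534·τ+907/356·τ²+-907/3204·τ³=-3891/2848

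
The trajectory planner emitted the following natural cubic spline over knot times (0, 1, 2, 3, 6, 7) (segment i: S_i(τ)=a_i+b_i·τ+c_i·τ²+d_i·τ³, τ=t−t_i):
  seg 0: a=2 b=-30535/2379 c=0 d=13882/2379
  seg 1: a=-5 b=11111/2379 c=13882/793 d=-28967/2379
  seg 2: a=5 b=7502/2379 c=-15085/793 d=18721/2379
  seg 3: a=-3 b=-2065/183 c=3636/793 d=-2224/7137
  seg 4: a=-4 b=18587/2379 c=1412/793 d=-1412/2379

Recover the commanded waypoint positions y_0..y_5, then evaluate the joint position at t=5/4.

y_0 = S_0(0) = a_0 = 2
y_1 = S_1(0) = a_1 = -5
y_2 = S_2(0) = a_2 = 5
y_3 = S_3(0) = a_3 = -3
y_4 = S_4(0) = a_4 = -4
y_5 = S_4(1) = 5
t_q=5/4 is in segment 1 (τ=1/4); S_1(τ)=-11433/3904

y_0=2 y_1=-5 y_2=5 y_3=-3 y_4=-4 y_5=5
S(5/4) = -11433/3904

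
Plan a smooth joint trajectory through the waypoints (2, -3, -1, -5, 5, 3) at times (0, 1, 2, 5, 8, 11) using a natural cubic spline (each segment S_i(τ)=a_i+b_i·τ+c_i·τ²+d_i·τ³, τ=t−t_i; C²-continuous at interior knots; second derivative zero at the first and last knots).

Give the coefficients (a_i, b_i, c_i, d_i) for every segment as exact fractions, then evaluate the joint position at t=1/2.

Δ: Δ0=-5, Δ1=2, Δ2=-4/3, Δ3=10/3, Δ4=-2/3
row 1: diag=4, rhs=42; c'=1/4, d'=21/2
row 2: denom=8−1·1/4=31/4; d'=(-20−1·21/2)/(31/4)=-122/31
row 3: denom=12−3·12/31=336/31; d'=(28−3·-122/31)/(336/31)=617/168
row 4: denom=12−3·31/112=1251/112; d'=(-24−3·617/168)/(1251/112)=-3922/1251
back: M4=-3922/1251
back: M3=617/168−31/112·-3922/1251=5680/1251
back: M2=-122/31−12/31·5680/1251=-2374/417
back: M1=21/2−1/4·-2374/417=4972/417
M: M0=0, M1=4972/417, M2=-2374/417, M3=5680/1251, M4=-3922/1251, M5=0
seg 0: a=2, c=M0/2=0, d=(M1−M0)/(6·1)=2486/1251, b=Δ0−h0·(2M0+M1)/6=-8741/1251
seg 1: a=-3, c=M1/2=2486/417, d=(M2−M1)/(6·1)=-3673/1251, b=Δ1−h1·(2M1+M2)/6=-1283/1251
seg 2: a=-1, c=M2/2=-1187/417, d=(M3−M2)/(6·3)=6401/11259, b=Δ2−h2·(2M2+M3)/6=2614/1251
seg 3: a=-5, c=M3/2=2840/1251, d=(M4−M3)/(6·3)=-4801/11259, b=Δ3−h3·(2M3+M4)/6=451/1251
seg 4: a=5, c=M4/2=-1961/1251, d=(M5−M4)/(6·3)=1961/11259, b=Δ4−h4·(2M4+M5)/6=3088/1251
t_q=1/2 → seg 0, τ=1/2; S=2+-8741/1251·τ+0·τ²+2486/1251·τ³=-2077/1668

  seg 0: a=2 b=-8741/1251 c=0 d=2486/1251
  seg 1: a=-3 b=-1283/1251 c=2486/417 d=-3673/1251
  seg 2: a=-1 b=2614/1251 c=-1187/417 d=6401/11259
  seg 3: a=-5 b=451/1251 c=2840/1251 d=-4801/11259
  seg 4: a=5 b=3088/1251 c=-1961/1251 d=1961/11259
S(1/2) = -2077/1668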